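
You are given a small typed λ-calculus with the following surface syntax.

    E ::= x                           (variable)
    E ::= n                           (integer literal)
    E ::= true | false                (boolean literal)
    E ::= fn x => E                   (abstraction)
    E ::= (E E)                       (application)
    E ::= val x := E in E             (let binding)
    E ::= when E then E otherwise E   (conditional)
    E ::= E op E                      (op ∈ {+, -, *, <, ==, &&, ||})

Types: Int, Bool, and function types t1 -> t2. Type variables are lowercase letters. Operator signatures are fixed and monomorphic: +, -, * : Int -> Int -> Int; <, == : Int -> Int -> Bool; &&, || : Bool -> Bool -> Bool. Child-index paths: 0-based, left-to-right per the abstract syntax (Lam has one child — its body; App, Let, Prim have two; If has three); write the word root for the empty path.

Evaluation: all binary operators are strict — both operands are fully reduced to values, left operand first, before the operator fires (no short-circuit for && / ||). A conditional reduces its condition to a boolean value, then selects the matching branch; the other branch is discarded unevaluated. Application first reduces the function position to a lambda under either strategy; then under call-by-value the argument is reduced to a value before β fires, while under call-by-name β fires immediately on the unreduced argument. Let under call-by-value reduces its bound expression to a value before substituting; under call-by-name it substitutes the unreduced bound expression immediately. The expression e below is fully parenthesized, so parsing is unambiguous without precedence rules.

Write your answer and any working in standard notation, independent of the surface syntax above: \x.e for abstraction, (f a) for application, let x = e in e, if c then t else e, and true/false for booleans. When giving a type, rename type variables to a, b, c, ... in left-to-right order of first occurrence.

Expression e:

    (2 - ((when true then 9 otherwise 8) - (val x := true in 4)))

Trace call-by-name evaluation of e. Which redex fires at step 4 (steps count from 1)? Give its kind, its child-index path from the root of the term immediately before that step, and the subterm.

Derivation:
step 0: (2 - ((if true then 9 else 8) - (let x = true in 4)))
step 1: [if@1.0] (2 - (9 - (let x = true in 4)))
step 2: [let@1.1] (2 - (9 - 4))
step 3: [delta@1] (2 - 5)
step 4: [delta@root] -3

Answer: delta at root : (2 - 5)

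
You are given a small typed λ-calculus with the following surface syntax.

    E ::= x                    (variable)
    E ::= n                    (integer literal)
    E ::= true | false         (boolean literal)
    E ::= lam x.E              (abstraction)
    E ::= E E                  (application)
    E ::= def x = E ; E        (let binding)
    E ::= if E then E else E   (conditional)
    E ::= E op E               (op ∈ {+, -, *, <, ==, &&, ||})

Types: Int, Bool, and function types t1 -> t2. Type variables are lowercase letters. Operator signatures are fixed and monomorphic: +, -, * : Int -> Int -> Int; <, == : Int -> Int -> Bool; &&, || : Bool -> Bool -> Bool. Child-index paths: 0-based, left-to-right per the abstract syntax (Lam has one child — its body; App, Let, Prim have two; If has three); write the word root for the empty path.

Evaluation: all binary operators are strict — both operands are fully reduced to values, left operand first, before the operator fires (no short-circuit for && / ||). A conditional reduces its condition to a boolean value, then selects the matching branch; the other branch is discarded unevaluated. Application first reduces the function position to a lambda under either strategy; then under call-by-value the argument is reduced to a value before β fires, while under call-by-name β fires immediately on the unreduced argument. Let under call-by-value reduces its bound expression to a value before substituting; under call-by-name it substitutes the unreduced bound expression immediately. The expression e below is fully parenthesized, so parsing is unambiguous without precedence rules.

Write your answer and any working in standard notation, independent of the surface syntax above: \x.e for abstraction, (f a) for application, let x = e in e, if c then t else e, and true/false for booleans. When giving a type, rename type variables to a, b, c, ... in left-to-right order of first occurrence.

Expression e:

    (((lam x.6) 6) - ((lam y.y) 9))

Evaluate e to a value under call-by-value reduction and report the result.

Answer: -3

Trace:
step 0: (((\x.6) 6) - ((\y.y) 9))
step 1: [beta@0] (6 - ((\y.y) 9))
step 2: [beta@1] (6 - 9)
step 3: [delta@root] -3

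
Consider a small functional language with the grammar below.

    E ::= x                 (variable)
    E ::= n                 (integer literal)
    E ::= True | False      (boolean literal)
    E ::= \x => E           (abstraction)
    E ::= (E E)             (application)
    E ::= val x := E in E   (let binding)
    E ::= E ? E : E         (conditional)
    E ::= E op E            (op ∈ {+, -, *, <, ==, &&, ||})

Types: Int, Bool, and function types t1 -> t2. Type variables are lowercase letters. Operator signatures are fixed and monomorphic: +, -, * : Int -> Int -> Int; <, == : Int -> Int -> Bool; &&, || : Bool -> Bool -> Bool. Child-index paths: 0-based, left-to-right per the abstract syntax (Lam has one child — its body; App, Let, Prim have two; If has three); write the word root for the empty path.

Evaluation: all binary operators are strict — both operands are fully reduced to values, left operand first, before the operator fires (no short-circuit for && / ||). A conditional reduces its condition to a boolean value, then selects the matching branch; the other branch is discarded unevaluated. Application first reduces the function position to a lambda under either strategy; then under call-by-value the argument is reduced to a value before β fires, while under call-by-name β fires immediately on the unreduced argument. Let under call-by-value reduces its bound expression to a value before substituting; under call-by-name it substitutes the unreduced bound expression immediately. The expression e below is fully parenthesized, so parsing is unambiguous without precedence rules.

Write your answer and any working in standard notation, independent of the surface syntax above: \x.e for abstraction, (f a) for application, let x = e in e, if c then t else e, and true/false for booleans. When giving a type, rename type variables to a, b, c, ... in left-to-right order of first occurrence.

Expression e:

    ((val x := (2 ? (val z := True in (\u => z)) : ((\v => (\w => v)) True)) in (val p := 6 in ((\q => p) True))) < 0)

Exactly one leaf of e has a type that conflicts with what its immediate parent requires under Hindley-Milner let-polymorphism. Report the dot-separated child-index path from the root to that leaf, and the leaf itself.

Answer: 0.0.0 : 2

Working:
  unify Int ~ Bool
  FAIL: mismatch Int ~ Bool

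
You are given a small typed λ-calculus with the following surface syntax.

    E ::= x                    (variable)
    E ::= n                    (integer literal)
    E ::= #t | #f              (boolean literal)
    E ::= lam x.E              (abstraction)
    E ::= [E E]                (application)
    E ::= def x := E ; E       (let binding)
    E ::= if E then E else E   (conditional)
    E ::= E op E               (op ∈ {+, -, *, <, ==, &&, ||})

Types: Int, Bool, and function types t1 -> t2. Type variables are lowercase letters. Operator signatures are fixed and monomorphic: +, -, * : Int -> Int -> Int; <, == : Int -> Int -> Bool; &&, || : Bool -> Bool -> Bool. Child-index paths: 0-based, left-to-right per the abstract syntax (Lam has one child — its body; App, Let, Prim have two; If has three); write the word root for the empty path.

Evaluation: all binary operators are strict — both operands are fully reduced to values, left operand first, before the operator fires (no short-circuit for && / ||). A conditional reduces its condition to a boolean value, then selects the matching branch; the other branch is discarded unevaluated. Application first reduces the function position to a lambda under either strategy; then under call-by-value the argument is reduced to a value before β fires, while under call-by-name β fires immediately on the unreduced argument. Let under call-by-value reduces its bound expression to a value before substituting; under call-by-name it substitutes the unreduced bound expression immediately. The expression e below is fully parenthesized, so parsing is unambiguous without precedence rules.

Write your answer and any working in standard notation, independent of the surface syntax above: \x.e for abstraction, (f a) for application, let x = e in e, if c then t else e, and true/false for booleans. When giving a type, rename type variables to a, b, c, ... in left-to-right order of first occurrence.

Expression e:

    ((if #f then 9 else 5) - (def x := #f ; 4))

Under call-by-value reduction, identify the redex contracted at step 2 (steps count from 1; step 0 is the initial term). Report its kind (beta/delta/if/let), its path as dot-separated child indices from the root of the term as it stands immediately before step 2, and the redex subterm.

Trace:
step 0: ((if false then 9 else 5) - (let x = false in 4))
step 1: [if@0] (5 - (let x = false in 4))
step 2: [let@1] (5 - 4)

Answer: let at 1 : (let x = false in 4)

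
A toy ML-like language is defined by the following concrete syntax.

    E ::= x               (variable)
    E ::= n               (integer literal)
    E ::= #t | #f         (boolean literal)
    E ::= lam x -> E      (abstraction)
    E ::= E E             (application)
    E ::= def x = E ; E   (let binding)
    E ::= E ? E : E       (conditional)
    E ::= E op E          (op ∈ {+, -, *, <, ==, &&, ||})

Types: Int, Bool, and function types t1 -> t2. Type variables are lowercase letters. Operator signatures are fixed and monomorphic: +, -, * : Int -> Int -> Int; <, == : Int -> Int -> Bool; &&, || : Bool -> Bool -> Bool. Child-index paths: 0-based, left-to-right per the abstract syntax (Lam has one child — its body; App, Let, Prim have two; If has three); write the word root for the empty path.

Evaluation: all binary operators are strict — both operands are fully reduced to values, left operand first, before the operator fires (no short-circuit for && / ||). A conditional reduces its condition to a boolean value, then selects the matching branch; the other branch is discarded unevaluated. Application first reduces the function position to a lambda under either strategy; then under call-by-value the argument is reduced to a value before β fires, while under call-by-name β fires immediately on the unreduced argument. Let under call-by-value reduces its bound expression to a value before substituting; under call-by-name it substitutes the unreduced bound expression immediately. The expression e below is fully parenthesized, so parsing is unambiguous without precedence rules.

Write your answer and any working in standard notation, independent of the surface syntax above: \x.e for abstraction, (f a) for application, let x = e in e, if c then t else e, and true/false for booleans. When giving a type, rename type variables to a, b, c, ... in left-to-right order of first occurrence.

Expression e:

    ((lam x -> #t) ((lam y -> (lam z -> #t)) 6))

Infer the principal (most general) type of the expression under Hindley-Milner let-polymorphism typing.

Answer: Bool

Trace:
\x._ : a -> Bool
\z._ : c -> Bool
\y._ : b -> c -> Bool
  unify b -> c -> Bool ~ Int -> d
  unify b ~ Int
  unify c -> Bool ~ d
_ _ : c -> Bool
  unify a -> Bool ~ (c -> Bool) -> e
  unify a ~ c -> Bool
  unify Bool ~ e
_ _ : Bool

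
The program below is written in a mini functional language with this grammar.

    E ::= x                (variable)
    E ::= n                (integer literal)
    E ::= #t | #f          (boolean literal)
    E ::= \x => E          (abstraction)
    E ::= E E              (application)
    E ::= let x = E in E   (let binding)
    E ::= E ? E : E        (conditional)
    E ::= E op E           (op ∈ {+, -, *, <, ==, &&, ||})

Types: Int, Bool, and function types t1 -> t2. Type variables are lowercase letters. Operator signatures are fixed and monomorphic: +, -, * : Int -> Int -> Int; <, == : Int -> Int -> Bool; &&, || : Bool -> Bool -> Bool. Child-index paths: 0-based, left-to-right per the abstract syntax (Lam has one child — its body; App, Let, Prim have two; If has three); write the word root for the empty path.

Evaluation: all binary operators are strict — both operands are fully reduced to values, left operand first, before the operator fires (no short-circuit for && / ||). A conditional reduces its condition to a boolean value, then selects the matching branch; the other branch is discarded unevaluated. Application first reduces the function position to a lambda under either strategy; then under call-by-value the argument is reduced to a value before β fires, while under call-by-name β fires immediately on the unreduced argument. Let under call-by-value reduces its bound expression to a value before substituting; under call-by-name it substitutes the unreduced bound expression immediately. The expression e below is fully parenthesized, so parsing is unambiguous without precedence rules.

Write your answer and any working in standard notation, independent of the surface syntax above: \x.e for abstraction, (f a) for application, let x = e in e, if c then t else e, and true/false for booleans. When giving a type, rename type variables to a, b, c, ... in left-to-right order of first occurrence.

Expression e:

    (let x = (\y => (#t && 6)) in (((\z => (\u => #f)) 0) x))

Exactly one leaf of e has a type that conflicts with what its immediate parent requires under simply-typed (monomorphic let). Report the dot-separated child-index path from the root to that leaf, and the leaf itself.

Trace:
  unify Bool ~ Bool
  unify Int ~ Bool
  FAIL: mismatch Int ~ Bool

Answer: 0.0.1 : 6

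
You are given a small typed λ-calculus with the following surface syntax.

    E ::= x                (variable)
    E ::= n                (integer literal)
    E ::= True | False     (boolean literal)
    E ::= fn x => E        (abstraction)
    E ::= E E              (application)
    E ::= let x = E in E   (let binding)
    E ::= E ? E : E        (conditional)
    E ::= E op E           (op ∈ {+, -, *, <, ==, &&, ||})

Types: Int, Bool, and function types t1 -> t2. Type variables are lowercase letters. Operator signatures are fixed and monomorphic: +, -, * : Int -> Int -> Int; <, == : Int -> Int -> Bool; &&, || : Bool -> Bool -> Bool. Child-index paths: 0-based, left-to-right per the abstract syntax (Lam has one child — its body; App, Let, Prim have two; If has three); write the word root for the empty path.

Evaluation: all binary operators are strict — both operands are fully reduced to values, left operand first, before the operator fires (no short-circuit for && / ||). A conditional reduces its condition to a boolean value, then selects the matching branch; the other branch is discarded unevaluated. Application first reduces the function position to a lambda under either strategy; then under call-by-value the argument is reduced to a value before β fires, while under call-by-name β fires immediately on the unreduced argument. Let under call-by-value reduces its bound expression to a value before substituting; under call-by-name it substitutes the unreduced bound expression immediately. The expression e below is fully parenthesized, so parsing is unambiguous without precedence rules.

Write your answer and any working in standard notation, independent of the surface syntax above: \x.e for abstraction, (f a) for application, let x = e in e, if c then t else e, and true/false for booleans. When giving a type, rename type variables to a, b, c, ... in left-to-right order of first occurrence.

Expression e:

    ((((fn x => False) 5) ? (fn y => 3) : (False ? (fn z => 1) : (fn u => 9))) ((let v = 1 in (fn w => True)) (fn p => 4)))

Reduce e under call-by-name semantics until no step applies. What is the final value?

Trace:
step 0: ((if ((\x.false) 5) then (\y.3) else (if false then (\z.1) else (\u.9))) ((let v = 1 in (\w.true)) (\p.4)))
step 1: [beta@0.0] ((if false then (\y.3) else (if false then (\z.1) else (\u.9))) ((let v = 1 in (\w.true)) (\p.4)))
step 2: [if@0] ((if false then (\z.1) else (\u.9)) ((let v = 1 in (\w.true)) (\p.4)))
step 3: [if@0] ((\u.9) ((let v = 1 in (\w.true)) (\p.4)))
step 4: [beta@root] 9

Answer: 9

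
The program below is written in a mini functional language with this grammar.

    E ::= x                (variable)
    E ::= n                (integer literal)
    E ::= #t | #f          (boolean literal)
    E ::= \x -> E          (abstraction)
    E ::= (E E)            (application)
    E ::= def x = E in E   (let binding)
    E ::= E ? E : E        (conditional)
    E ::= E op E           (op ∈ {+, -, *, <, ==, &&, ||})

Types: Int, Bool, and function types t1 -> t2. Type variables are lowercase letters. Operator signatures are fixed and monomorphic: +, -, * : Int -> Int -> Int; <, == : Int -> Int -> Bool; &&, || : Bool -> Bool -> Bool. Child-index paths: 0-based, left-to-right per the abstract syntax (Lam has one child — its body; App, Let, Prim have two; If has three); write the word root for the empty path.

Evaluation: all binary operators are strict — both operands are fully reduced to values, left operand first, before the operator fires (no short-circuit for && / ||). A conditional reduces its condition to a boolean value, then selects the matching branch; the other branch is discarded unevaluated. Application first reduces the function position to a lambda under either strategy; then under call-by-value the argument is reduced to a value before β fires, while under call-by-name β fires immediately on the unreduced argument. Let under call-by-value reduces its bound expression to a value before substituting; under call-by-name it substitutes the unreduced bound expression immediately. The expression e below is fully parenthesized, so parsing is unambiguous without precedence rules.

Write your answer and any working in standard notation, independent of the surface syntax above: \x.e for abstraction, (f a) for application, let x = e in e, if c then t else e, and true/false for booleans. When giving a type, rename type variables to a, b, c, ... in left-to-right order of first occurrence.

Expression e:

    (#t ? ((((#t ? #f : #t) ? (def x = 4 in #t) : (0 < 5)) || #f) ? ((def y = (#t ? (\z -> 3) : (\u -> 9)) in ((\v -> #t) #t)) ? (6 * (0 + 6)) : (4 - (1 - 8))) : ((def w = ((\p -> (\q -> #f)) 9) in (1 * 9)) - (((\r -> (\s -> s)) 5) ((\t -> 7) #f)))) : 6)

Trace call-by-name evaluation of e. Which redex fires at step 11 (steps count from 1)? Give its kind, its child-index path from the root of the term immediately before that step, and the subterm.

Answer: delta at root : (6 * 6)

Derivation:
step 0: (if true then (if ((if (if true then false else true) then (let x = 4 in true) else (0 < 5)) || false) then (if (let y = (if true then (\z.3) else (\u.9)) in ((\v.true) true)) then (6 * (0 + 6)) else (4 - (1 - 8))) else ((let w = ((\p.(\q.false)) 9) in (1 * 9)) - (((\r.(\s.s)) 5) ((\t.7) false)))) else 6)
step 1: [if@root] (if ((if (if true then false else true) then (let x = 4 in true) else (0 < 5)) || false) then (if (let y = (if true then (\z.3) else (\u.9)) in ((\v.true) true)) then (6 * (0 + 6)) else (4 - (1 - 8))) else ((let w = ((\p.(\q.false)) 9) in (1 * 9)) - (((\r.(\s.s)) 5) ((\t.7) false))))
step 2: [if@0.0.0] (if ((if false then (let x = 4 in true) else (0 < 5)) || false) then (if (let y = (if true then (\z.3) else (\u.9)) in ((\v.true) true)) then (6 * (0 + 6)) else (4 - (1 - 8))) else ((let w = ((\p.(\q.false)) 9) in (1 * 9)) - (((\r.(\s.s)) 5) ((\t.7) false))))
step 3: [if@0.0] (if ((0 < 5) || false) then (if (let y = (if true then (\z.3) else (\u.9)) in ((\v.true) true)) then (6 * (0 + 6)) else (4 - (1 - 8))) else ((let w = ((\p.(\q.false)) 9) in (1 * 9)) - (((\r.(\s.s)) 5) ((\t.7) false))))
step 4: [delta@0.0] (if (true || false) then (if (let y = (if true then (\z.3) else (\u.9)) in ((\v.true) true)) then (6 * (0 + 6)) else (4 - (1 - 8))) else ((let w = ((\p.(\q.false)) 9) in (1 * 9)) - (((\r.(\s.s)) 5) ((\t.7) false))))
step 5: [delta@0] (if true then (if (let y = (if true then (\z.3) else (\u.9)) in ((\v.true) true)) then (6 * (0 + 6)) else (4 - (1 - 8))) else ((let w = ((\p.(\q.false)) 9) in (1 * 9)) - (((\r.(\s.s)) 5) ((\t.7) false))))
step 6: [if@root] (if (let y = (if true then (\z.3) else (\u.9)) in ((\v.true) true)) then (6 * (0 + 6)) else (4 - (1 - 8)))
step 7: [let@0] (if ((\v.true) true) then (6 * (0 + 6)) else (4 - (1 - 8)))
step 8: [beta@0] (if true then (6 * (0 + 6)) else (4 - (1 - 8)))
step 9: [if@root] (6 * (0 + 6))
step 10: [delta@1] (6 * 6)
step 11: [delta@root] 36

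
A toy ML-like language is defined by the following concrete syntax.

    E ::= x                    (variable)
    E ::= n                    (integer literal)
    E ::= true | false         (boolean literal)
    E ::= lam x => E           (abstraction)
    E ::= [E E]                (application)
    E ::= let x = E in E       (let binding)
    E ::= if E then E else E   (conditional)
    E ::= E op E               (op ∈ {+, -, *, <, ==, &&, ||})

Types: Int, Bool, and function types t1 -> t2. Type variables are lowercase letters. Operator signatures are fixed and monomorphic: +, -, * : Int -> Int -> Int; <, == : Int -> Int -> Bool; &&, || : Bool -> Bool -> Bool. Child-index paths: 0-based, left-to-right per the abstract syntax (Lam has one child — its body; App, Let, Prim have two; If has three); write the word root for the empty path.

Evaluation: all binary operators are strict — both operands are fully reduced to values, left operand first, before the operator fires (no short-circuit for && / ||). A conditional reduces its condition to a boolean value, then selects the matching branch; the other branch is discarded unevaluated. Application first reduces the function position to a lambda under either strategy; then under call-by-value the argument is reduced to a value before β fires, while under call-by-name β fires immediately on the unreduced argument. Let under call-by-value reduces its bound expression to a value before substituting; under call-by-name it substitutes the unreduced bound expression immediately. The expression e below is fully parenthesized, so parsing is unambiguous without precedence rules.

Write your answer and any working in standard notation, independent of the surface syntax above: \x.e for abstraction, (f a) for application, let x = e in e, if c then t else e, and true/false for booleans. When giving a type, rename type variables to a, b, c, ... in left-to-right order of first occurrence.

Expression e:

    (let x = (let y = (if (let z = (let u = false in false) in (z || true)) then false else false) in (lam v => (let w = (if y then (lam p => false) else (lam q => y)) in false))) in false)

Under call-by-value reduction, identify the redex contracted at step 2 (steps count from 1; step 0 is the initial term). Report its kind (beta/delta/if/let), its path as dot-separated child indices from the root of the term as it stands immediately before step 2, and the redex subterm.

Answer: let at 0.0.0 : (let z = false in (z || true))

Derivation:
step 0: (let x = (let y = (if (let z = (let u = false in false) in (z || true)) then false else false) in (\v.(let w = (if y then (\p.false) else (\q.y)) in false))) in false)
step 1: [let@0.0.0.0] (let x = (let y = (if (let z = false in (z || true)) then false else false) in (\v.(let w = (if y then (\p.false) else (\q.y)) in false))) in false)
step 2: [let@0.0.0] (let x = (let y = (if (false || true) then false else false) in (\v.(let w = (if y then (\p.false) else (\q.y)) in false))) in false)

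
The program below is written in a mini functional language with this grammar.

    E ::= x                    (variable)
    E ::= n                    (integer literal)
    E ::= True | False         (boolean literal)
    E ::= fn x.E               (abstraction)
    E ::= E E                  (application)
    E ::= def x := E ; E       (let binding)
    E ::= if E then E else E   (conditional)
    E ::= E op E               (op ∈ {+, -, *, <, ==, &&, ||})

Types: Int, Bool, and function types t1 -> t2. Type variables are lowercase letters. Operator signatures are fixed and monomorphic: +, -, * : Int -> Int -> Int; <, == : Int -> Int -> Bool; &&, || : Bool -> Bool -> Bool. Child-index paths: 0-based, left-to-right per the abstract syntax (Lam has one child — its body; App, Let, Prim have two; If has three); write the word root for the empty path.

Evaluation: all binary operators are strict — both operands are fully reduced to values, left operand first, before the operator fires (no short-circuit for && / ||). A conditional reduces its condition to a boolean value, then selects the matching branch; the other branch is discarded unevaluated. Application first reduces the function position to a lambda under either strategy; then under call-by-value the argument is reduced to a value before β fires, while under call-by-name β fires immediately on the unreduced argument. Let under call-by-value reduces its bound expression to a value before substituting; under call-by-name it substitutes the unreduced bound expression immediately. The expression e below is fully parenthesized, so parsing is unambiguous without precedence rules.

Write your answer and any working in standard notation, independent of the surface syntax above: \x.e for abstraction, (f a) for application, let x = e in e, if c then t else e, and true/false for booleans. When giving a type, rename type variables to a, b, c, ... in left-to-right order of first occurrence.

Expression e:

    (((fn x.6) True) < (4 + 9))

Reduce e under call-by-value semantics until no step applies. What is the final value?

Answer: true

Trace:
step 0: (((\x.6) true) < (4 + 9))
step 1: [beta@0] (6 < (4 + 9))
step 2: [delta@1] (6 < 13)
step 3: [delta@root] true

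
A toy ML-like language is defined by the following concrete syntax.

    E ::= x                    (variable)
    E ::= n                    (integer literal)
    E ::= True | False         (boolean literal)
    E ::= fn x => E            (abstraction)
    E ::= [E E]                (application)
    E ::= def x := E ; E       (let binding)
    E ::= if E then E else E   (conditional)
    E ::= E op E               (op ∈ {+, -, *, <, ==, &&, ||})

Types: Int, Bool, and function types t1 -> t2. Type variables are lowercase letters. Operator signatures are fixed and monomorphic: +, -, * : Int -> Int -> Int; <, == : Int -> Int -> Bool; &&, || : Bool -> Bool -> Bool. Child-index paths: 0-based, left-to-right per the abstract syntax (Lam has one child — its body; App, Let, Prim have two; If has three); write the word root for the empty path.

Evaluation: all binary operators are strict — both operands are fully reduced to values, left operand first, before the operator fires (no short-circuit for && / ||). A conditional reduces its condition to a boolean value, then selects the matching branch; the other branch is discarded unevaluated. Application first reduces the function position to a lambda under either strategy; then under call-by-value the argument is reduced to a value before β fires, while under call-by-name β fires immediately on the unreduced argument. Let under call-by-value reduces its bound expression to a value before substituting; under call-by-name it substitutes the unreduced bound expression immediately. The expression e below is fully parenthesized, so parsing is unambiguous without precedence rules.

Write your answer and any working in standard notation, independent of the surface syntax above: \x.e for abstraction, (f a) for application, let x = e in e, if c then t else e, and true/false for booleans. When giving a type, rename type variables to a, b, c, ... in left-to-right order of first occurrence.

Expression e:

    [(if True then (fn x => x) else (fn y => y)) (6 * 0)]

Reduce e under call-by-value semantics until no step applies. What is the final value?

Answer: 0

Trace:
step 0: ((if true then (\x.x) else (\y.y)) (6 * 0))
step 1: [if@0] ((\x.x) (6 * 0))
step 2: [delta@1] ((\x.x) 0)
step 3: [beta@root] 0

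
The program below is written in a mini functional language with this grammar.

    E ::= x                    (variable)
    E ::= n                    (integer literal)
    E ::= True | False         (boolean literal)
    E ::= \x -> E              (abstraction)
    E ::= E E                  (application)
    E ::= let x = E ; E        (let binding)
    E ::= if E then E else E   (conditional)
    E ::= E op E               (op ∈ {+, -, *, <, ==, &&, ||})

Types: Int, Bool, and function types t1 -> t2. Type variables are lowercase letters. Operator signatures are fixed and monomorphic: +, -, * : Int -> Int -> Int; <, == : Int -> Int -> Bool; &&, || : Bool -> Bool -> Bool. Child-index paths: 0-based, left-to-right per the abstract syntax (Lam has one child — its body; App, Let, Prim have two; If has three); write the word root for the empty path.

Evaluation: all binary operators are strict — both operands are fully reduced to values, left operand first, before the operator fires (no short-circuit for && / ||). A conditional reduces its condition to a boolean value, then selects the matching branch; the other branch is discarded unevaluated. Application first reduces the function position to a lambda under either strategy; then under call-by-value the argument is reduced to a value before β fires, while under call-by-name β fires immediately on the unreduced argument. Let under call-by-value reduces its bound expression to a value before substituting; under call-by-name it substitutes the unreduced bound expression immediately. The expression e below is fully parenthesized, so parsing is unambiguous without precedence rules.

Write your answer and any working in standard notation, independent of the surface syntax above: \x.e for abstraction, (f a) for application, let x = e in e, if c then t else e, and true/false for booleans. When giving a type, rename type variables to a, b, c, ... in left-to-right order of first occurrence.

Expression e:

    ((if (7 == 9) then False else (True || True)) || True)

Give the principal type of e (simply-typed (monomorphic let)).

Answer: Bool

Derivation:
  unify Int ~ Int
  unify Int ~ Int
  unify Bool ~ Bool
  unify Bool ~ Bool
  unify Bool ~ Bool
  unify Bool ~ Bool
  unify Bool ~ Bool
  unify Bool ~ Bool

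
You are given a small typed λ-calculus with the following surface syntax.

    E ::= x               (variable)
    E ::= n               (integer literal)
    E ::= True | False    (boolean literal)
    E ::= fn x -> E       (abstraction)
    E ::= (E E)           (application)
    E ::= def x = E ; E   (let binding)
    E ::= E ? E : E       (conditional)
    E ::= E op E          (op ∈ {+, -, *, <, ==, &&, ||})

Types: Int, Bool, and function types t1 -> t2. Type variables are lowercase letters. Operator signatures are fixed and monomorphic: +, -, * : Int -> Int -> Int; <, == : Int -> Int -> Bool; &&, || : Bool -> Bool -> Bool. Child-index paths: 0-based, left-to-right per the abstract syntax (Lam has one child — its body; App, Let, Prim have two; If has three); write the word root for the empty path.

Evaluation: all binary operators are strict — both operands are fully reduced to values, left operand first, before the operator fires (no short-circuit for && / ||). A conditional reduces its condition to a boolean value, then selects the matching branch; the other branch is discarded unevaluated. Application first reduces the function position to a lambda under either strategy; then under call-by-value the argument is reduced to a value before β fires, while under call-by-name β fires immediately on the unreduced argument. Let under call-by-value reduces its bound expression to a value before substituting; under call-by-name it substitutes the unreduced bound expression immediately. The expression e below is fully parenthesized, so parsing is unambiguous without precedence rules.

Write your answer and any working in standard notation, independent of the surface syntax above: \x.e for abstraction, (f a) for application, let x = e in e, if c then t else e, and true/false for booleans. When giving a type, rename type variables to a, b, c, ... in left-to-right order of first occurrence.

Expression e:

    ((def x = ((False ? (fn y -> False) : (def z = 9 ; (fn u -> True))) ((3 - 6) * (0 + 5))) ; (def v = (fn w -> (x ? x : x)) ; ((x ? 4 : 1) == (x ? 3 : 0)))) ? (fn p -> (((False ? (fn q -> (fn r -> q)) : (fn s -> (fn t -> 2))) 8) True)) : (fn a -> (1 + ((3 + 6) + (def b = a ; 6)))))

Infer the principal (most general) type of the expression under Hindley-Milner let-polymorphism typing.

Trace:
  unify Bool ~ Bool
\y._ : a -> Bool
let z : Int
\u._ : b -> Bool
  unify a -> Bool ~ b -> Bool
  unify a ~ b
  unify Bool ~ Bool
  unify Int ~ Int
  unify Int ~ Int
  unify Int ~ Int
  unify Int ~ Int
  unify Int ~ Int
  unify Int ~ Int
  unify b -> Bool ~ Int -> c
  unify b ~ Int
  unify Bool ~ c
_ _ : Bool
let x : Bool
x : Bool
  unify Bool ~ Bool
x : Bool
x : Bool
  unify Bool ~ Bool
\w._ : d -> Bool
let v : forall. d -> Bool
x : Bool
  unify Bool ~ Bool
  unify Int ~ Int
  unify Int ~ Int
x : Bool
  unify Bool ~ Bool
  unify Int ~ Int
  unify Int ~ Int
  unify Bool ~ Bool
  unify Bool ~ Bool
q : f
\r._ : g -> f
\q._ : f -> g -> f
\t._ : i -> Int
\s._ : h -> i -> Int
  unify f -> g -> f ~ h -> i -> Int
  unify f ~ h
  unify g -> h ~ i -> Int
  unify g ~ i
  unify h ~ Int
  unify Int -> i -> Int ~ Int -> j
  unify Int ~ Int
  unify i -> Int ~ j
_ _ : i -> Int
  unify i -> Int ~ Bool -> k
  unify i ~ Bool
  unify Int ~ k
_ _ : Int
\p._ : e -> Int
  unify Int ~ Int
  unify Int ~ Int
  unify Int ~ Int
  unify Int ~ Int
a : l
let b : l
  unify Int ~ Int
  unify Int ~ Int
\a._ : l -> Int
  unify e -> Int ~ l -> Int
  unify e ~ l
  unify Int ~ Int

Answer: a -> Int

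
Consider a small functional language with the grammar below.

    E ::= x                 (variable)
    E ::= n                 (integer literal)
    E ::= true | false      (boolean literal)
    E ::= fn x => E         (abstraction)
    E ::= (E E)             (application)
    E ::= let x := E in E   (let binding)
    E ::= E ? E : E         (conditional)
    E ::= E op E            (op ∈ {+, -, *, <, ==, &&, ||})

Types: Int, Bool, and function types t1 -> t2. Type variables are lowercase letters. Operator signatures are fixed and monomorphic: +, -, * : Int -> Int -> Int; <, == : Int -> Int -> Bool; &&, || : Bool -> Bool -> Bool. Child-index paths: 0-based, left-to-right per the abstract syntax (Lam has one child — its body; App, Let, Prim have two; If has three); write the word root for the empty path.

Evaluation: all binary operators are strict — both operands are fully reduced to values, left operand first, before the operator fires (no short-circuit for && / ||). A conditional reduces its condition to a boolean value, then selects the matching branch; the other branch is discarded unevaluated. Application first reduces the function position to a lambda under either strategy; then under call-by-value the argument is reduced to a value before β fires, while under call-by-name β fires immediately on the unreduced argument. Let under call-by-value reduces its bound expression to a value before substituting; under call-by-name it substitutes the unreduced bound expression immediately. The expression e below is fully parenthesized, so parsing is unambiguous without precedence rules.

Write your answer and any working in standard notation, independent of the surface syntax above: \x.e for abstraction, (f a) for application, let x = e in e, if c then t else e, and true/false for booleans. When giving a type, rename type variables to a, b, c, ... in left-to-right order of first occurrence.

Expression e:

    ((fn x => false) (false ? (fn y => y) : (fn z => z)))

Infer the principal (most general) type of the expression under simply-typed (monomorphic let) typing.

Derivation:
\x._ : a -> Bool
  unify Bool ~ Bool
y : b
\y._ : b -> b
z : c
\z._ : c -> c
  unify b -> b ~ c -> c
  unify b ~ c
  unify c ~ c
  unify a -> Bool ~ (c -> c) -> d
  unify a ~ c -> c
  unify Bool ~ d
_ _ : Bool

Answer: Bool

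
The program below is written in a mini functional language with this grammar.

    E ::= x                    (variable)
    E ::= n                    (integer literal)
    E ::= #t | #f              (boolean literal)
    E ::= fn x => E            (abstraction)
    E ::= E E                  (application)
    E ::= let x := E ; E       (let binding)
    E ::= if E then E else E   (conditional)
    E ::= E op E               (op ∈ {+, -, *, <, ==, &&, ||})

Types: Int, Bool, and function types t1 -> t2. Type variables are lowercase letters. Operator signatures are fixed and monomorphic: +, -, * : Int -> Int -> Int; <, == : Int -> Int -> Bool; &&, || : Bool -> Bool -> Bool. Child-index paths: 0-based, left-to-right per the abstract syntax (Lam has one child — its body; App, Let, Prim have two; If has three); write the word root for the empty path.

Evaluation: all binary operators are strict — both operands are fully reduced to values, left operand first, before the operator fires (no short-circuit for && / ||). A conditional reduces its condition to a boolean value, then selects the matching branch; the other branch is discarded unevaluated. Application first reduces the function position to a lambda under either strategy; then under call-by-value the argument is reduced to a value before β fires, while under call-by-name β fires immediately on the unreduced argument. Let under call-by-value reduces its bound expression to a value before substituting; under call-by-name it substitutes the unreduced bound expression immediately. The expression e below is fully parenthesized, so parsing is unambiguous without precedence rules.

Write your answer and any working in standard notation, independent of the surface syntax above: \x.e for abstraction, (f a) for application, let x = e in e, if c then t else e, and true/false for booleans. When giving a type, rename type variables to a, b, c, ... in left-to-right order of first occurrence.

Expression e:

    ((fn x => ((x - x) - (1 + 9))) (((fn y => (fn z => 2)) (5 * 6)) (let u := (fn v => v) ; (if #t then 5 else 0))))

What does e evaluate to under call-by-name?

Answer: -10

Derivation:
step 0: ((\x.((x - x) - (1 + 9))) (((\y.(\z.2)) (5 * 6)) (let u = (\v.v) in (if true then 5 else 0))))
step 1: [beta@root] (((((\y.(\z.2)) (5 * 6)) (let u = (\v.v) in (if true then 5 else 0))) - (((\y.(\z.2)) (5 * 6)) (let u = (\v.v) in (if true then 5 else 0)))) - (1 + 9))
step 2: [beta@0.0.0] ((((\z.2) (let u = (\v.v) in (if true then 5 else 0))) - (((\y.(\z.2)) (5 * 6)) (let u = (\v.v) in (if true then 5 else 0)))) - (1 + 9))
step 3: [beta@0.0] ((2 - (((\y.(\z.2)) (5 * 6)) (let u = (\v.v) in (if true then 5 else 0)))) - (1 + 9))
step 4: [beta@0.1.0] ((2 - ((\z.2) (let u = (\v.v) in (if true then 5 else 0)))) - (1 + 9))
step 5: [beta@0.1] ((2 - 2) - (1 + 9))
step 6: [delta@0] (0 - (1 + 9))
step 7: [delta@1] (0 - 10)
step 8: [delta@root] -10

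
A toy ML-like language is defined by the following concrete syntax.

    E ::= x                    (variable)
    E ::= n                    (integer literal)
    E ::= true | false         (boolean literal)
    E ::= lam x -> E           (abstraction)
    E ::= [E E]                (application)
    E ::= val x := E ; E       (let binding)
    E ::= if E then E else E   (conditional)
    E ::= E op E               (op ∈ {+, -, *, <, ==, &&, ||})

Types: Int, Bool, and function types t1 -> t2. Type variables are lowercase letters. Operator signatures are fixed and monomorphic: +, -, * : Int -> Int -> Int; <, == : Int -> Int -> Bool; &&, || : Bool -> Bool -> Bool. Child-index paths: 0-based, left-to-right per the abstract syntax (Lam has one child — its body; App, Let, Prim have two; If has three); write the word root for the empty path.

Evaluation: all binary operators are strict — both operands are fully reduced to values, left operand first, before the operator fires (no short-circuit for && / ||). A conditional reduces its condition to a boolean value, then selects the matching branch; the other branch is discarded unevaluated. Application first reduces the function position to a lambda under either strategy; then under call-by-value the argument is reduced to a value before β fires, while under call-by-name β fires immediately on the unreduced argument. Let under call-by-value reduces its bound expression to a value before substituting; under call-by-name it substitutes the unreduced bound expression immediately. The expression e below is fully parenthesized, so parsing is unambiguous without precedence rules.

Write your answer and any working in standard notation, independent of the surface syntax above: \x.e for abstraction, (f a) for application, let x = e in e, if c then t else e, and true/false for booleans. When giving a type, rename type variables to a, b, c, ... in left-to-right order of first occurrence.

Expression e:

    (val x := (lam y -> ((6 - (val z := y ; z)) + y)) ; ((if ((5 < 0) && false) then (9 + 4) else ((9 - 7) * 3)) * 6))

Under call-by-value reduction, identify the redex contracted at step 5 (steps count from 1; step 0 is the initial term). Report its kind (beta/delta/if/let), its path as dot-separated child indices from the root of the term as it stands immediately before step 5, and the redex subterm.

Answer: delta at 0.0 : (9 - 7)

Trace:
step 0: (let x = (\y.((6 - (let z = y in z)) + y)) in ((if ((5 < 0) && false) then (9 + 4) else ((9 - 7) * 3)) * 6))
step 1: [let@root] ((if ((5 < 0) && false) then (9 + 4) else ((9 - 7) * 3)) * 6)
step 2: [delta@0.0.0] ((if (false && false) then (9 + 4) else ((9 - 7) * 3)) * 6)
step 3: [delta@0.0] ((if false then (9 + 4) else ((9 - 7) * 3)) * 6)
step 4: [if@0] (((9 - 7) * 3) * 6)
step 5: [delta@0.0] ((2 * 3) * 6)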